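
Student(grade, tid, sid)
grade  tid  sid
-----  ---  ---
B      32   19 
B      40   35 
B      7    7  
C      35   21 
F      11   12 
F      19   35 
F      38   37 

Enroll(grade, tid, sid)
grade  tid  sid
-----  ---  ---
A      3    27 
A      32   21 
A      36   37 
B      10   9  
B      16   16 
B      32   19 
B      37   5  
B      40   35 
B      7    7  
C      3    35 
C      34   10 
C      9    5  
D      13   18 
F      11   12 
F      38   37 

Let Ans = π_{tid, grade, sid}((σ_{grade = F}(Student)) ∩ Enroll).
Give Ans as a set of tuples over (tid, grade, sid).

Filtering on grade = F leaves {(F, 11, 12), (F, 19, 35), (F, 38, 37)}.
Intersection: {(F, 11, 12), (F, 19, 35), (F, 38, 37)} with {(A, 3, 27), (A, 32, 21), (A, 36, 37), (B, 10, 9), (B, 16, 16), (B, 32, 19), (B, 37, 5), (B, 40, 35), (B, 7, 7), (C, 3, 35), (C, 34, 10), (C, 9, 5), (D, 13, 18), (F, 11, 12), (F, 38, 37)} → {(F, 11, 12), (F, 38, 37)}
π_{tid, grade, sid} gives {(11, F, 12), (38, F, 37)}.

{(11, F, 12), (38, F, 37)}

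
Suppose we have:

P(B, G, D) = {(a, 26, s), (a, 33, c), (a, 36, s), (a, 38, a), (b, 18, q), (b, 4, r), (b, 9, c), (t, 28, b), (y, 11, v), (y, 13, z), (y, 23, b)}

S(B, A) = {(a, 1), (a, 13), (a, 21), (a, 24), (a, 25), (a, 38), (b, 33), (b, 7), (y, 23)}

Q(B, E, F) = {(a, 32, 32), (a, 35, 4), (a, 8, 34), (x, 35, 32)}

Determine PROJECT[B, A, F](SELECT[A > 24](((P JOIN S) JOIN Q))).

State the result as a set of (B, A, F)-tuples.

Natural join on B: {(a, 26, s, 1), (a, 26, s, 13), (a, 26, s, 21), (a, 26, s, 24), (a, 26, s, 25), (a, 26, s, 38), (a, 33, c, 1), (a, 33, c, 13), (a, 33, c, 21), (a, 33, c, 24), (a, 33, c, 25), (a, 33, c, 38), (a, 36, s, 1), (a, 36, s, 13), (a, 36, s, 21), (a, 36, s, 24), (a, 36, s, 25), (a, 36, s, 38), (a, 38, a, 1), (a, 38, a, 13), (a, 38, a, 21), (a, 38, a, 24), (a, 38, a, 25), (a, 38, a, 38), (b, 18, q, 33), (b, 18, q, 7), (b, 4, r, 33), (b, 4, r, 7), (b, 9, c, 33), (b, 9, c, 7), (y, 11, v, 23), (y, 13, z, 23), (y, 23, b, 23)}
Natural join on B: {(a, 26, s, 1, 32, 32), (a, 26, s, 1, 35, 4), (a, 26, s, 1, 8, 34), (a, 26, s, 13, 32, 32), (a, 26, s, 13, 35, 4), (a, 26, s, 13, 8, 34), (a, 26, s, 21, 32, 32), (a, 26, s, 21, 35, 4), (a, 26, s, 21, 8, 34), (a, 26, s, 24, 32, 32), (a, 26, s, 24, 35, 4), (a, 26, s, 24, 8, 34), (a, 26, s, 25, 32, 32), (a, 26, s, 25, 35, 4), (a, 26, s, 25, 8, 34), (a, 26, s, 38, 32, 32), (a, 26, s, 38, 35, 4), (a, 26, s, 38, 8, 34), (a, 33, c, 1, 32, 32), (a, 33, c, 1, 35, 4), (a, 33, c, 1, 8, 34), (a, 33, c, 13, 32, 32), (a, 33, c, 13, 35, 4), (a, 33, c, 13, 8, 34), (a, 33, c, 21, 32, 32), (a, 33, c, 21, 35, 4), (a, 33, c, 21, 8, 34), (a, 33, c, 24, 32, 32), (a, 33, c, 24, 35, 4), (a, 33, c, 24, 8, 34), (a, 33, c, 25, 32, 32), (a, 33, c, 25, 35, 4), (a, 33, c, 25, 8, 34), (a, 33, c, 38, 32, 32), (a, 33, c, 38, 35, 4), (a, 33, c, 38, 8, 34), (a, 36, s, 1, 32, 32), (a, 36, s, 1, 35, 4), (a, 36, s, 1, 8, 34), (a, 36, s, 13, 32, 32), (a, 36, s, 13, 35, 4), (a, 36, s, 13, 8, 34), (a, 36, s, 21, 32, 32), (a, 36, s, 21, 35, 4), (a, 36, s, 21, 8, 34), (a, 36, s, 24, 32, 32), (a, 36, s, 24, 35, 4), (a, 36, s, 24, 8, 34), (a, 36, s, 25, 32, 32), (a, 36, s, 25, 35, 4), (a, 36, s, 25, 8, 34), (a, 36, s, 38, 32, 32), (a, 36, s, 38, 35, 4), (a, 36, s, 38, 8, 34), (a, 38, a, 1, 32, 32), (a, 38, a, 1, 35, 4), (a, 38, a, 1, 8, 34), (a, 38, a, 13, 32, 32), (a, 38, a, 13, 35, 4), (a, 38, a, 13, 8, 34), (a, 38, a, 21, 32, 32), (a, 38, a, 21, 35, 4), (a, 38, a, 21, 8, 34), (a, 38, a, 24, 32, 32), (a, 38, a, 24, 35, 4), (a, 38, a, 24, 8, 34), (a, 38, a, 25, 32, 32), (a, 38, a, 25, 35, 4), (a, 38, a, 25, 8, 34), (a, 38, a, 38, 32, 32), (a, 38, a, 38, 35, 4), (a, 38, a, 38, 8, 34)}
σ[A > 24]: keep tuples satisfying A > 24 → {(a, 26, s, 25, 32, 32), (a, 26, s, 25, 35, 4), (a, 26, s, 25, 8, 34), (a, 26, s, 38, 32, 32), (a, 26, s, 38, 35, 4), (a, 26, s, 38, 8, 34), (a, 33, c, 25, 32, 32), (a, 33, c, 25, 35, 4), (a, 33, c, 25, 8, 34), (a, 33, c, 38, 32, 32), (a, 33, c, 38, 35, 4), (a, 33, c, 38, 8, 34), (a, 36, s, 25, 32, 32), (a, 36, s, 25, 35, 4), (a, 36, s, 25, 8, 34), (a, 36, s, 38, 32, 32), (a, 36, s, 38, 35, 4), (a, 36, s, 38, 8, 34), (a, 38, a, 25, 32, 32), (a, 38, a, 25, 35, 4), (a, 38, a, 25, 8, 34), (a, 38, a, 38, 32, 32), (a, 38, a, 38, 35, 4), (a, 38, a, 38, 8, 34)}
Projecting to B, A, F (18 duplicate(s) eliminated): {(a, 25, 32), (a, 25, 34), (a, 25, 4), (a, 38, 32), (a, 38, 34), (a, 38, 4)}

{(a, 25, 32), (a, 25, 34), (a, 25, 4), (a, 38, 32), (a, 38, 34), (a, 38, 4)}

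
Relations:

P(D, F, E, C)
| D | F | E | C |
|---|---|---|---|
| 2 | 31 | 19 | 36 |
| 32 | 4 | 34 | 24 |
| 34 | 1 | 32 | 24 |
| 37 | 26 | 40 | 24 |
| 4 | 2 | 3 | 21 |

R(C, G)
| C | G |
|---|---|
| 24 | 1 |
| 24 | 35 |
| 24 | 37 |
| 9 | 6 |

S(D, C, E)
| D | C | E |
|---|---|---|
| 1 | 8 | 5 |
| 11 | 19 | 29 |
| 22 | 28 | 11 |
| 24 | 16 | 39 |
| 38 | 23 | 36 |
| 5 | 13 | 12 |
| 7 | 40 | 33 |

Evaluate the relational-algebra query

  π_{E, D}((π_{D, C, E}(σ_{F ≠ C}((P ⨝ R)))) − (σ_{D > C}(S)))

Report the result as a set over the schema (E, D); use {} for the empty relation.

{(32, 34), (34, 32), (40, 37)}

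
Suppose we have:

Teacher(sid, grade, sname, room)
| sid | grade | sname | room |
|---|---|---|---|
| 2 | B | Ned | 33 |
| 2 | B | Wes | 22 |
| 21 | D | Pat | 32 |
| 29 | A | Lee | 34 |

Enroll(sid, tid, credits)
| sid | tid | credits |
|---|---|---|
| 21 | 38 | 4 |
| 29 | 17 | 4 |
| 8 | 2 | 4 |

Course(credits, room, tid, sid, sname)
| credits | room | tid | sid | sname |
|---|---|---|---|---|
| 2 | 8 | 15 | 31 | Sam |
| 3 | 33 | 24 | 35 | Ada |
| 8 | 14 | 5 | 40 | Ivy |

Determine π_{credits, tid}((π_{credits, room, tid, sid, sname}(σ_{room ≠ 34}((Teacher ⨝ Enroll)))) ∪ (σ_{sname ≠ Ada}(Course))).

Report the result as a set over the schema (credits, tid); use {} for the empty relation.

Teacher ⋈ Enroll (natural join on sid): {(21, D, Pat, 32, 38, 4), (29, A, Lee, 34, 17, 4)}
Selection room ≠ 34: {(21, D, Pat, 32, 38, 4)}
Keep only column(s) credits, room, tid, sid, sname: {(4, 32, 38, 21, Pat)}
Selection sname ≠ Ada: {(2, 8, 15, 31, Sam), (8, 14, 5, 40, Ivy)}
Set union of the two operands is {(2, 8, 15, 31, Sam), (4, 32, 38, 21, Pat), (8, 14, 5, 40, Ivy)}.
Keep only column(s) credits, tid: {(2, 15), (4, 38), (8, 5)}

{(2, 15), (4, 38), (8, 5)}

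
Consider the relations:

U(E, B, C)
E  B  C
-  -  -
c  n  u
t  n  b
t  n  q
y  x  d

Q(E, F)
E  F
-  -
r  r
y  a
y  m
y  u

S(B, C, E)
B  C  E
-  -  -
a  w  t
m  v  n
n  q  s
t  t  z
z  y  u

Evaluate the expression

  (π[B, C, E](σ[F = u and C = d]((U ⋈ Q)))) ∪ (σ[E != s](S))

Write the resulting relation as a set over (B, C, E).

{(a, w, t), (m, v, n), (t, t, z), (x, d, y), (z, y, u)}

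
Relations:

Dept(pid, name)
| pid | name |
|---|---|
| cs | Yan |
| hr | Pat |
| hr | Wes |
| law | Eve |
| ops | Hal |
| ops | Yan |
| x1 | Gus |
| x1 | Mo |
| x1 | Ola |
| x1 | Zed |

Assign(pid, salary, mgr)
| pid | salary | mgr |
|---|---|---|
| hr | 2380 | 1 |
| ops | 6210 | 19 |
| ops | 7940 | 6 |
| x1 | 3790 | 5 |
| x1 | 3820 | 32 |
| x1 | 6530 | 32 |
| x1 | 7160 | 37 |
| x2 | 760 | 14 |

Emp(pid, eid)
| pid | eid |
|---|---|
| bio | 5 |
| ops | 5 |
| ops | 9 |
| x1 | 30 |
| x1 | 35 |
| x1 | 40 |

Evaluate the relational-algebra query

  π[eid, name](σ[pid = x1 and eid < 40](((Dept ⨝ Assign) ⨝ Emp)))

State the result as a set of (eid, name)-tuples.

{(30, Gus), (30, Mo), (30, Ola), (30, Zed), (35, Gus), (35, Mo), (35, Ola), (35, Zed)}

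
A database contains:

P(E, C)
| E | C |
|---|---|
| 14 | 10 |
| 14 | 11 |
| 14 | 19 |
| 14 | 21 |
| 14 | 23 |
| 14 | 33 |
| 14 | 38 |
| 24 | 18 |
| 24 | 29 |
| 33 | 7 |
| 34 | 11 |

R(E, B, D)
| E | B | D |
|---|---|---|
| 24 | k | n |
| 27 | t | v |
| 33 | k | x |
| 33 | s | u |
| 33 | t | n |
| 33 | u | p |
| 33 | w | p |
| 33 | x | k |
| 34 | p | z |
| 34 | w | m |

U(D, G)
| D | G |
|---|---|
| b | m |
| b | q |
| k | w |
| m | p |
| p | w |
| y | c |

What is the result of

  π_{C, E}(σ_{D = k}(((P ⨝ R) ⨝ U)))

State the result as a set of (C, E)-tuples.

{(7, 33)}

P ⋈ R (natural join on E): {(24, 18, k, n), (24, 29, k, n), (33, 7, k, x), (33, 7, s, u), (33, 7, t, n), (33, 7, u, p), (33, 7, w, p), (33, 7, x, k), (34, 11, p, z), (34, 11, w, m)}
(P ⨝ R) ⋈ U (natural join on D): {(33, 7, u, p, w), (33, 7, w, p, w), (33, 7, x, k, w), (34, 11, w, m, p)}
Selection D = k: {(33, 7, x, k, w)}
π[C, E]: project onto (C, E) → {(7, 33)}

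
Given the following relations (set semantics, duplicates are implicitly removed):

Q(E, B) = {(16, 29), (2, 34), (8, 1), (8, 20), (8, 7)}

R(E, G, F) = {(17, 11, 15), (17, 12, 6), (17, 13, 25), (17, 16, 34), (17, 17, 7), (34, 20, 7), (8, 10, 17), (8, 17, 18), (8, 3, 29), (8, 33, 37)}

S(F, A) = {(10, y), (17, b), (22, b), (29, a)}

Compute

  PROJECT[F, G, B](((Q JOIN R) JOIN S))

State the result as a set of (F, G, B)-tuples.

{(17, 10, 1), (17, 10, 20), (17, 10, 7), (29, 3, 1), (29, 3, 20), (29, 3, 7)}

Joining Q and R on E yields {(8, 1, 10, 17), (8, 1, 17, 18), (8, 1, 3, 29), (8, 1, 33, 37), (8, 20, 10, 17), (8, 20, 17, 18), (8, 20, 3, 29), (8, 20, 33, 37), (8, 7, 10, 17), (8, 7, 17, 18), (8, 7, 3, 29), (8, 7, 33, 37)}.
Joining (Q JOIN R) and S on F yields {(8, 1, 10, 17, b), (8, 1, 3, 29, a), (8, 20, 10, 17, b), (8, 20, 3, 29, a), (8, 7, 10, 17, b), (8, 7, 3, 29, a)}.
Keep only column(s) F, G, B: {(17, 10, 1), (17, 10, 20), (17, 10, 7), (29, 3, 1), (29, 3, 20), (29, 3, 7)}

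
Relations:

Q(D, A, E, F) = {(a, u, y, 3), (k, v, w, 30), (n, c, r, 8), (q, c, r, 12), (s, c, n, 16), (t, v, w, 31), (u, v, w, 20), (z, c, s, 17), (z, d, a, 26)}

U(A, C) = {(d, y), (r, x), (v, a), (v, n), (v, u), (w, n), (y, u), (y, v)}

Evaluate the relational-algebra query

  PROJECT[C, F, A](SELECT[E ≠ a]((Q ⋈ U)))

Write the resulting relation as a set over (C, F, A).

{(a, 20, v), (a, 30, v), (a, 31, v), (n, 20, v), (n, 30, v), (n, 31, v), (u, 20, v), (u, 30, v), (u, 31, v)}

Joining Q and U on A yields {(k, v, w, 30, a), (k, v, w, 30, n), (k, v, w, 30, u), (t, v, w, 31, a), (t, v, w, 31, n), (t, v, w, 31, u), (u, v, w, 20, a), (u, v, w, 20, n), (u, v, w, 20, u), (z, d, a, 26, y)}.
σ[E ≠ a]: keep tuples satisfying E ≠ a → {(k, v, w, 30, a), (k, v, w, 30, n), (k, v, w, 30, u), (t, v, w, 31, a), (t, v, w, 31, n), (t, v, w, 31, u), (u, v, w, 20, a), (u, v, w, 20, n), (u, v, w, 20, u)}
π[C, F, A]: project onto (C, F, A) → {(a, 20, v), (a, 30, v), (a, 31, v), (n, 20, v), (n, 30, v), (n, 31, v), (u, 20, v), (u, 30, v), (u, 31, v)}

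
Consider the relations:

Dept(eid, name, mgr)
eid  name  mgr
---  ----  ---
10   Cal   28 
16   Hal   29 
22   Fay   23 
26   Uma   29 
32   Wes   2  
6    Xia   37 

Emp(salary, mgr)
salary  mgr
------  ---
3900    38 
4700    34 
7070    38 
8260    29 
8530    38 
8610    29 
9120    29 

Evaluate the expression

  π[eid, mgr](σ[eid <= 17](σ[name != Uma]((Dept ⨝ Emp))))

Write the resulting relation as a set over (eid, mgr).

Natural join on mgr: {(16, Hal, 29, 8260), (16, Hal, 29, 8610), (16, Hal, 29, 9120), (26, Uma, 29, 8260), (26, Uma, 29, 8610), (26, Uma, 29, 9120)}
Selection name != Uma: {(16, Hal, 29, 8260), (16, Hal, 29, 8610), (16, Hal, 29, 9120)}
Selection eid <= 17: {(16, Hal, 29, 8260), (16, Hal, 29, 8610), (16, Hal, 29, 9120)}
Keep only column(s) eid, mgr (2 duplicate(s) eliminated): {(16, 29)}

{(16, 29)}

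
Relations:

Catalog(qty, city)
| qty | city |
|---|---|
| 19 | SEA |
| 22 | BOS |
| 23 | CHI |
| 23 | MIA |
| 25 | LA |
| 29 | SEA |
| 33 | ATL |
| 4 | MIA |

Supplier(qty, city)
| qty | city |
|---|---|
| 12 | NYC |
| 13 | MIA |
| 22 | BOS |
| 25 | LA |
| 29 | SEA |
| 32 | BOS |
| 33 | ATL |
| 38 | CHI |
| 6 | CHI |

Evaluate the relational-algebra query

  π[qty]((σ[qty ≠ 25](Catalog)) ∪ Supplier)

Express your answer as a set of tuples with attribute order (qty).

{12, 13, 19, 22, 23, 25, 29, 32, 33, 38, 4, 6}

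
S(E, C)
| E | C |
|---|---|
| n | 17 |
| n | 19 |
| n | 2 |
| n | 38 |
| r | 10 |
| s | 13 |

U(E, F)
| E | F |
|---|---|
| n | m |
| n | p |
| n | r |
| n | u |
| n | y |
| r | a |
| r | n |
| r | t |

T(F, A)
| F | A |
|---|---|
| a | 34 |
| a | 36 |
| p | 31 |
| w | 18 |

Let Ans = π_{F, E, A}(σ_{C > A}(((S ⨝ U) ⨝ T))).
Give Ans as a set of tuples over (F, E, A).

{(p, n, 31)}

S ⋈ U (natural join on E): {(n, 17, m), (n, 17, p), (n, 17, r), (n, 17, u), (n, 17, y), (n, 19, m), (n, 19, p), (n, 19, r), (n, 19, u), (n, 19, y), (n, 2, m), (n, 2, p), (n, 2, r), (n, 2, u), (n, 2, y), (n, 38, m), (n, 38, p), (n, 38, r), (n, 38, u), (n, 38, y), (r, 10, a), (r, 10, n), (r, 10, t)}
(S ⨝ U) ⋈ T (natural join on F): {(n, 17, p, 31), (n, 19, p, 31), (n, 2, p, 31), (n, 38, p, 31), (r, 10, a, 34), (r, 10, a, 36)}
Apply σ_{C > A}; surviving tuples: {(n, 38, p, 31)}
Projecting to F, E, A: {(p, n, 31)}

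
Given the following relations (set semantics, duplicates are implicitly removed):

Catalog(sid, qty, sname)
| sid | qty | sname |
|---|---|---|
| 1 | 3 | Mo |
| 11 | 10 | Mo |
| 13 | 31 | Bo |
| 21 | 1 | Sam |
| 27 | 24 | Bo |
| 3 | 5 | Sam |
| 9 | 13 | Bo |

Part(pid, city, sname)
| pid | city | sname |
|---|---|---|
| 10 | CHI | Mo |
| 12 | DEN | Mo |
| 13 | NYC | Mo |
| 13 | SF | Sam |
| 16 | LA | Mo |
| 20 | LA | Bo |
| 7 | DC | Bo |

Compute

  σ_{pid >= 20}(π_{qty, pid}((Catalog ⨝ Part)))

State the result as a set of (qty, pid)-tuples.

Joining Catalog and Part on sname yields {(1, 3, Mo, 10, CHI), (1, 3, Mo, 12, DEN), (1, 3, Mo, 13, NYC), (1, 3, Mo, 16, LA), (11, 10, Mo, 10, CHI), (11, 10, Mo, 12, DEN), (11, 10, Mo, 13, NYC), (11, 10, Mo, 16, LA), (13, 31, Bo, 20, LA), (13, 31, Bo, 7, DC), (21, 1, Sam, 13, SF), (27, 24, Bo, 20, LA), (27, 24, Bo, 7, DC), (3, 5, Sam, 13, SF), (9, 13, Bo, 20, LA), (9, 13, Bo, 7, DC)}.
Projecting to qty, pid: {(1, 13), (10, 10), (10, 12), (10, 13), (10, 16), (13, 20), (13, 7), (24, 20), (24, 7), (3, 10), (3, 12), (3, 13), (3, 16), (31, 20), (31, 7), (5, 13)}
Apply σ_{pid >= 20}; surviving tuples: {(13, 20), (24, 20), (31, 20)}

{(13, 20), (24, 20), (31, 20)}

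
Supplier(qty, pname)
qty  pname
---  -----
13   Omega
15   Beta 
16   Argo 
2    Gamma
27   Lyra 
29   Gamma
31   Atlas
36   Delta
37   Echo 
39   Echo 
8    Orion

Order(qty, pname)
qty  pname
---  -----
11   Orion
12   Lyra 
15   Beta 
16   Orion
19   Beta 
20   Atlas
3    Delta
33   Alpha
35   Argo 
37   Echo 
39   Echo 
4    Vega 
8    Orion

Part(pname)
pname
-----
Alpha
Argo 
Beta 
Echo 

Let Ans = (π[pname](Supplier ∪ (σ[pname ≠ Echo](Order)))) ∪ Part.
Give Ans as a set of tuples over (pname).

Apply σ_{pname ≠ Echo}; surviving tuples: {(11, Orion), (12, Lyra), (15, Beta), (16, Orion), (19, Beta), (20, Atlas), (3, Delta), (33, Alpha), (35, Argo), (4, Vega), (8, Orion)}
Union: {(13, Omega), (15, Beta), (16, Argo), (2, Gamma), (27, Lyra), (29, Gamma), (31, Atlas), (36, Delta), (37, Echo), (39, Echo), (8, Orion)} with {(11, Orion), (12, Lyra), (15, Beta), (16, Orion), (19, Beta), (20, Atlas), (3, Delta), (33, Alpha), (35, Argo), (4, Vega), (8, Orion)} → {(11, Orion), (12, Lyra), (13, Omega), (15, Beta), (16, Argo), (16, Orion), (19, Beta), (2, Gamma), (20, Atlas), (27, Lyra), (29, Gamma), (3, Delta), (31, Atlas), (33, Alpha), (35, Argo), (36, Delta), (37, Echo), (39, Echo), (4, Vega), (8, Orion)}
Projecting to pname (9 duplicate(s) eliminated): {Alpha, Argo, Atlas, Beta, Delta, Echo, Gamma, Lyra, Omega, Orion, Vega}
Union: {Alpha, Argo, Atlas, Beta, Delta, Echo, Gamma, Lyra, Omega, Orion, Vega} with {Alpha, Argo, Beta, Echo} → {Alpha, Argo, Atlas, Beta, Delta, Echo, Gamma, Lyra, Omega, Orion, Vega}

{Alpha, Argo, Atlas, Beta, Delta, Echo, Gamma, Lyra, Omega, Orion, Vega}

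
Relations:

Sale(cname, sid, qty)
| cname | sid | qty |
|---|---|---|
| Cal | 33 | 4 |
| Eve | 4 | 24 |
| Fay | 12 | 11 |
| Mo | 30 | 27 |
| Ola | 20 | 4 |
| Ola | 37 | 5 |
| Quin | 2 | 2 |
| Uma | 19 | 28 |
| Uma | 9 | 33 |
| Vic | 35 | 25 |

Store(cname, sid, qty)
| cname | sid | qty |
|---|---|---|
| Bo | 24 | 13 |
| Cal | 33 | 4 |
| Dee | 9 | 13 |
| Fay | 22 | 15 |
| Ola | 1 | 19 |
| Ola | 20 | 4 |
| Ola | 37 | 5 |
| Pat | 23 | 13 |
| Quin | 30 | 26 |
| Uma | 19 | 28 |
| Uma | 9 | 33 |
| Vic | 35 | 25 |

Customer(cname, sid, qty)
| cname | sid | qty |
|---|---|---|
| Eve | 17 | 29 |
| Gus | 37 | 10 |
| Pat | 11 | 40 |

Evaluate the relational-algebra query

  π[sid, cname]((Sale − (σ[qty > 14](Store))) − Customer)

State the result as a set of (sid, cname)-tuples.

{(12, Fay), (2, Quin), (20, Ola), (30, Mo), (33, Cal), (37, Ola), (4, Eve)}

Apply σ_{qty > 14}; surviving tuples: {(Fay, 22, 15), (Ola, 1, 19), (Quin, 30, 26), (Uma, 19, 28), (Uma, 9, 33), (Vic, 35, 25)}
Difference: {(Cal, 33, 4), (Eve, 4, 24), (Fay, 12, 11), (Mo, 30, 27), (Ola, 20, 4), (Ola, 37, 5), (Quin, 2, 2), (Uma, 19, 28), (Uma, 9, 33), (Vic, 35, 25)} with {(Fay, 22, 15), (Ola, 1, 19), (Quin, 30, 26), (Uma, 19, 28), (Uma, 9, 33), (Vic, 35, 25)} → {(Cal, 33, 4), (Eve, 4, 24), (Fay, 12, 11), (Mo, 30, 27), (Ola, 20, 4), (Ola, 37, 5), (Quin, 2, 2)}
Difference: {(Cal, 33, 4), (Eve, 4, 24), (Fay, 12, 11), (Mo, 30, 27), (Ola, 20, 4), (Ola, 37, 5), (Quin, 2, 2)} with {(Eve, 17, 29), (Gus, 37, 10), (Pat, 11, 40)} → {(Cal, 33, 4), (Eve, 4, 24), (Fay, 12, 11), (Mo, 30, 27), (Ola, 20, 4), (Ola, 37, 5), (Quin, 2, 2)}
π[sid, cname]: project onto (sid, cname) → {(12, Fay), (2, Quin), (20, Ola), (30, Mo), (33, Cal), (37, Ola), (4, Eve)}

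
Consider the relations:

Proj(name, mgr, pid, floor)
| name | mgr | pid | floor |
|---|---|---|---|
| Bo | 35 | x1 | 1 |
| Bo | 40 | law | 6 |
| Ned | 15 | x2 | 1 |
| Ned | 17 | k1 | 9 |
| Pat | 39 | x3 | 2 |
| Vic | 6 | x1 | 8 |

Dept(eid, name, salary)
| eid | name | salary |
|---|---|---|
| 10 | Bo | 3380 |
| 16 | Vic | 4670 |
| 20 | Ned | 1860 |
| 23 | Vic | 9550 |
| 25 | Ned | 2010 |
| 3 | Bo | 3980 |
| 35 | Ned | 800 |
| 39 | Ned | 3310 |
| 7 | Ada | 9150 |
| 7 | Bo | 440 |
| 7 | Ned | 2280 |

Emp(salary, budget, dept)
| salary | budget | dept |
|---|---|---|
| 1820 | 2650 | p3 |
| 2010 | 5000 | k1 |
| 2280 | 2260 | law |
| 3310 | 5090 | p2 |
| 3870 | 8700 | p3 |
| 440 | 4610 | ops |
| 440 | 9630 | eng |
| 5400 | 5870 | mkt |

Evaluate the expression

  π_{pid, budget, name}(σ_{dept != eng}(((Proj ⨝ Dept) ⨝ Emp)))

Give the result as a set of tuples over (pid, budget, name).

{(k1, 2260, Ned), (k1, 5000, Ned), (k1, 5090, Ned), (law, 4610, Bo), (x1, 4610, Bo), (x2, 2260, Ned), (x2, 5000, Ned), (x2, 5090, Ned)}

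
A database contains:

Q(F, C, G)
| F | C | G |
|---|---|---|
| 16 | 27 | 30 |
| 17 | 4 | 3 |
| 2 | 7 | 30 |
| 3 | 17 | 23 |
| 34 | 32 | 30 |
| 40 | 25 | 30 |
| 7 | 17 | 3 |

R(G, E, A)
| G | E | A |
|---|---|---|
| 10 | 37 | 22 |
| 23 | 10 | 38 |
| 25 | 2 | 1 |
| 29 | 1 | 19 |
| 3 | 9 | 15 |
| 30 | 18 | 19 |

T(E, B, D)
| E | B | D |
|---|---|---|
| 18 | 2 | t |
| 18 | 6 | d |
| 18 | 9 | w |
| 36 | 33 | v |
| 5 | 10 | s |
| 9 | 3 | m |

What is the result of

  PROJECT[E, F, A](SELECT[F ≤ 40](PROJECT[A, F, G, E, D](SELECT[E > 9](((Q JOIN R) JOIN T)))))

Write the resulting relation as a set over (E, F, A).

{(18, 16, 19), (18, 2, 19), (18, 34, 19), (18, 40, 19)}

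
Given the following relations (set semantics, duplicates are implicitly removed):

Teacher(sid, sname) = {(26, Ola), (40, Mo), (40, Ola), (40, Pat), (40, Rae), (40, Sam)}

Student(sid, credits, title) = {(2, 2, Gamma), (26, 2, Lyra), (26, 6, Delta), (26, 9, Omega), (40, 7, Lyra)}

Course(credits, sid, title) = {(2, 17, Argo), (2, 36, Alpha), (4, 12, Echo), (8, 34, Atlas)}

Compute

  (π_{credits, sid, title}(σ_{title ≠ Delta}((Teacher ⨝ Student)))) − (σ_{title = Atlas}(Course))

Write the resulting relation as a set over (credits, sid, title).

{(2, 26, Lyra), (7, 40, Lyra), (9, 26, Omega)}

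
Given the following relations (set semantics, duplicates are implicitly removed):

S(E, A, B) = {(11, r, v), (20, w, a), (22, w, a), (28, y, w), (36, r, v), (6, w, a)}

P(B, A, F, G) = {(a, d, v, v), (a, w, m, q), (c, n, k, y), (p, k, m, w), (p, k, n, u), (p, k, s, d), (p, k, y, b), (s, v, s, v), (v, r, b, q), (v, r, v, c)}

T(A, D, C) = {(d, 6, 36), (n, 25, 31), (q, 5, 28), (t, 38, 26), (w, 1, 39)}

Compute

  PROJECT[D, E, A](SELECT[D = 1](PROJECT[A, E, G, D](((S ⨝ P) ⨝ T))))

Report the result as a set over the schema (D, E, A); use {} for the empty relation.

Natural join on A, B: {(11, r, v, b, q), (11, r, v, v, c), (20, w, a, m, q), (22, w, a, m, q), (36, r, v, b, q), (36, r, v, v, c), (6, w, a, m, q)}
Natural join on A: {(20, w, a, m, q, 1, 39), (22, w, a, m, q, 1, 39), (6, w, a, m, q, 1, 39)}
Projecting to A, E, G, D: {(w, 20, q, 1), (w, 22, q, 1), (w, 6, q, 1)}
Filtering on D = 1 leaves {(w, 20, q, 1), (w, 22, q, 1), (w, 6, q, 1)}.
Projecting to D, E, A: {(1, 20, w), (1, 22, w), (1, 6, w)}

{(1, 20, w), (1, 22, w), (1, 6, w)}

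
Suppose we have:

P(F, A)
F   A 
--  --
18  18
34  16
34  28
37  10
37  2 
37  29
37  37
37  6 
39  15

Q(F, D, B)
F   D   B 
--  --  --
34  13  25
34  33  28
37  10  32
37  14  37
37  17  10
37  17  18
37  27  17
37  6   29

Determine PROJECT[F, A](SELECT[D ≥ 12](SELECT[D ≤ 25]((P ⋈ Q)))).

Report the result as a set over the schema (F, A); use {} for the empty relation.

Joining P and Q on F yields {(34, 16, 13, 25), (34, 16, 33, 28), (34, 28, 13, 25), (34, 28, 33, 28), (37, 10, 10, 32), (37, 10, 14, 37), (37, 10, 17, 10), (37, 10, 17, 18), (37, 10, 27, 17), (37, 10, 6, 29), (37, 2, 10, 32), (37, 2, 14, 37), (37, 2, 17, 10), (37, 2, 17, 18), (37, 2, 27, 17), (37, 2, 6, 29), (37, 29, 10, 32), (37, 29, 14, 37), (37, 29, 17, 10), (37, 29, 17, 18), (37, 29, 27, 17), (37, 29, 6, 29), (37, 37, 10, 32), (37, 37, 14, 37), (37, 37, 17, 10), (37, 37, 17, 18), (37, 37, 27, 17), (37, 37, 6, 29), (37, 6, 10, 32), (37, 6, 14, 37), (37, 6, 17, 10), (37, 6, 17, 18), (37, 6, 27, 17), (37, 6, 6, 29)}.
σ[D ≤ 25]: keep tuples satisfying D ≤ 25 → {(34, 16, 13, 25), (34, 28, 13, 25), (37, 10, 10, 32), (37, 10, 14, 37), (37, 10, 17, 10), (37, 10, 17, 18), (37, 10, 6, 29), (37, 2, 10, 32), (37, 2, 14, 37), (37, 2, 17, 10), (37, 2, 17, 18), (37, 2, 6, 29), (37, 29, 10, 32), (37, 29, 14, 37), (37, 29, 17, 10), (37, 29, 17, 18), (37, 29, 6, 29), (37, 37, 10, 32), (37, 37, 14, 37), (37, 37, 17, 10), (37, 37, 17, 18), (37, 37, 6, 29), (37, 6, 10, 32), (37, 6, 14, 37), (37, 6, 17, 10), (37, 6, 17, 18), (37, 6, 6, 29)}
σ[D ≥ 12]: keep tuples satisfying D ≥ 12 → {(34, 16, 13, 25), (34, 28, 13, 25), (37, 10, 14, 37), (37, 10, 17, 10), (37, 10, 17, 18), (37, 2, 14, 37), (37, 2, 17, 10), (37, 2, 17, 18), (37, 29, 14, 37), (37, 29, 17, 10), (37, 29, 17, 18), (37, 37, 14, 37), (37, 37, 17, 10), (37, 37, 17, 18), (37, 6, 14, 37), (37, 6, 17, 10), (37, 6, 17, 18)}
Projecting to F, A (10 duplicate(s) eliminated): {(34, 16), (34, 28), (37, 10), (37, 2), (37, 29), (37, 37), (37, 6)}

{(34, 16), (34, 28), (37, 10), (37, 2), (37, 29), (37, 37), (37, 6)}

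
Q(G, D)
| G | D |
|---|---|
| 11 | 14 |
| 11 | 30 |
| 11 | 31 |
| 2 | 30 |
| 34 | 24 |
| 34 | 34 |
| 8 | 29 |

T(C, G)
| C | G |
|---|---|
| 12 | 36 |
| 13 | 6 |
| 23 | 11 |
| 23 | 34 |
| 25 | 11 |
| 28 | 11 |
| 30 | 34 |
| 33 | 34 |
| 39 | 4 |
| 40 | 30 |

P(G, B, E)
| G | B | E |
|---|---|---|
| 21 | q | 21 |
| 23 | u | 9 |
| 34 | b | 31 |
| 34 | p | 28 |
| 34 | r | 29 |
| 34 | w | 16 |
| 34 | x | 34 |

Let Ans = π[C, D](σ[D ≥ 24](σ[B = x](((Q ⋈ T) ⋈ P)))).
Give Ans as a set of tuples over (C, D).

Joining Q and T on G yields {(11, 14, 23), (11, 14, 25), (11, 14, 28), (11, 30, 23), (11, 30, 25), (11, 30, 28), (11, 31, 23), (11, 31, 25), (11, 31, 28), (34, 24, 23), (34, 24, 30), (34, 24, 33), (34, 34, 23), (34, 34, 30), (34, 34, 33)}.
Joining (Q ⋈ T) and P on G yields {(34, 24, 23, b, 31), (34, 24, 23, p, 28), (34, 24, 23, r, 29), (34, 24, 23, w, 16), (34, 24, 23, x, 34), (34, 24, 30, b, 31), (34, 24, 30, p, 28), (34, 24, 30, r, 29), (34, 24, 30, w, 16), (34, 24, 30, x, 34), (34, 24, 33, b, 31), (34, 24, 33, p, 28), (34, 24, 33, r, 29), (34, 24, 33, w, 16), (34, 24, 33, x, 34), (34, 34, 23, b, 31), (34, 34, 23, p, 28), (34, 34, 23, r, 29), (34, 34, 23, w, 16), (34, 34, 23, x, 34), (34, 34, 30, b, 31), (34, 34, 30, p, 28), (34, 34, 30, r, 29), (34, 34, 30, w, 16), (34, 34, 30, x, 34), (34, 34, 33, b, 31), (34, 34, 33, p, 28), (34, 34, 33, r, 29), (34, 34, 33, w, 16), (34, 34, 33, x, 34)}.
σ[B = x]: keep tuples satisfying B = x → {(34, 24, 23, x, 34), (34, 24, 30, x, 34), (34, 24, 33, x, 34), (34, 34, 23, x, 34), (34, 34, 30, x, 34), (34, 34, 33, x, 34)}
σ[D ≥ 24]: keep tuples satisfying D ≥ 24 → {(34, 24, 23, x, 34), (34, 24, 30, x, 34), (34, 24, 33, x, 34), (34, 34, 23, x, 34), (34, 34, 30, x, 34), (34, 34, 33, x, 34)}
π_{C, D} gives {(23, 24), (23, 34), (30, 24), (30, 34), (33, 24), (33, 34)}.

{(23, 24), (23, 34), (30, 24), (30, 34), (33, 24), (33, 34)}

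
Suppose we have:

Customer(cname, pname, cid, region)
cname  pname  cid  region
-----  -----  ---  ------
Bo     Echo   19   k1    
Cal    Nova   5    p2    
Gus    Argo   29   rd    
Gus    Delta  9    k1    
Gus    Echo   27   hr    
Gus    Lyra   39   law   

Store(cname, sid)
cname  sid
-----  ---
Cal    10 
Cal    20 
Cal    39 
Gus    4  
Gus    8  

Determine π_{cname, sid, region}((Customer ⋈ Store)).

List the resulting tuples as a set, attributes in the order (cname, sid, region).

Customer ⋈ Store (natural join on cname): {(Cal, Nova, 5, p2, 10), (Cal, Nova, 5, p2, 20), (Cal, Nova, 5, p2, 39), (Gus, Argo, 29, rd, 4), (Gus, Argo, 29, rd, 8), (Gus, Delta, 9, k1, 4), (Gus, Delta, 9, k1, 8), (Gus, Echo, 27, hr, 4), (Gus, Echo, 27, hr, 8), (Gus, Lyra, 39, law, 4), (Gus, Lyra, 39, law, 8)}
π[cname, sid, region]: project onto (cname, sid, region) → {(Cal, 10, p2), (Cal, 20, p2), (Cal, 39, p2), (Gus, 4, hr), (Gus, 4, k1), (Gus, 4, law), (Gus, 4, rd), (Gus, 8, hr), (Gus, 8, k1), (Gus, 8, law), (Gus, 8, rd)}

{(Cal, 10, p2), (Cal, 20, p2), (Cal, 39, p2), (Gus, 4, hr), (Gus, 4, k1), (Gus, 4, law), (Gus, 4, rd), (Gus, 8, hr), (Gus, 8, k1), (Gus, 8, law), (Gus, 8, rd)}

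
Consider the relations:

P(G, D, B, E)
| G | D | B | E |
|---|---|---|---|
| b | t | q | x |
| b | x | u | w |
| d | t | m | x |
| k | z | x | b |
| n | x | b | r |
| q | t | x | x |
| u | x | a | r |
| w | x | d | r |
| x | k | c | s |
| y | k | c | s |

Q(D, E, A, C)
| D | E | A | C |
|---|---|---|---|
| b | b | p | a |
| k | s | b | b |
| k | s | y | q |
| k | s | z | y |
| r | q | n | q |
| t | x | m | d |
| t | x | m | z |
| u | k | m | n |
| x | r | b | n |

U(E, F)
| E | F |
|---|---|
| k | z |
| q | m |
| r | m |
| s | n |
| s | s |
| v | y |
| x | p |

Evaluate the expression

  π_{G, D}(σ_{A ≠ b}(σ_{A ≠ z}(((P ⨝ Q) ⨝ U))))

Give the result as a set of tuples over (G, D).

Natural join on D, E: {(b, t, q, x, m, d), (b, t, q, x, m, z), (d, t, m, x, m, d), (d, t, m, x, m, z), (n, x, b, r, b, n), (q, t, x, x, m, d), (q, t, x, x, m, z), (u, x, a, r, b, n), (w, x, d, r, b, n), (x, k, c, s, b, b), (x, k, c, s, y, q), (x, k, c, s, z, y), (y, k, c, s, b, b), (y, k, c, s, y, q), (y, k, c, s, z, y)}
Natural join on E: {(b, t, q, x, m, d, p), (b, t, q, x, m, z, p), (d, t, m, x, m, d, p), (d, t, m, x, m, z, p), (n, x, b, r, b, n, m), (q, t, x, x, m, d, p), (q, t, x, x, m, z, p), (u, x, a, r, b, n, m), (w, x, d, r, b, n, m), (x, k, c, s, b, b, n), (x, k, c, s, b, b, s), (x, k, c, s, y, q, n), (x, k, c, s, y, q, s), (x, k, c, s, z, y, n), (x, k, c, s, z, y, s), (y, k, c, s, b, b, n), (y, k, c, s, b, b, s), (y, k, c, s, y, q, n), (y, k, c, s, y, q, s), (y, k, c, s, z, y, n), (y, k, c, s, z, y, s)}
Selection A ≠ z: {(b, t, q, x, m, d, p), (b, t, q, x, m, z, p), (d, t, m, x, m, d, p), (d, t, m, x, m, z, p), (n, x, b, r, b, n, m), (q, t, x, x, m, d, p), (q, t, x, x, m, z, p), (u, x, a, r, b, n, m), (w, x, d, r, b, n, m), (x, k, c, s, b, b, n), (x, k, c, s, b, b, s), (x, k, c, s, y, q, n), (x, k, c, s, y, q, s), (y, k, c, s, b, b, n), (y, k, c, s, b, b, s), (y, k, c, s, y, q, n), (y, k, c, s, y, q, s)}
Selection A ≠ b: {(b, t, q, x, m, d, p), (b, t, q, x, m, z, p), (d, t, m, x, m, d, p), (d, t, m, x, m, z, p), (q, t, x, x, m, d, p), (q, t, x, x, m, z, p), (x, k, c, s, y, q, n), (x, k, c, s, y, q, s), (y, k, c, s, y, q, n), (y, k, c, s, y, q, s)}
Projecting to G, D (5 duplicate(s) eliminated): {(b, t), (d, t), (q, t), (x, k), (y, k)}

{(b, t), (d, t), (q, t), (x, k), (y, k)}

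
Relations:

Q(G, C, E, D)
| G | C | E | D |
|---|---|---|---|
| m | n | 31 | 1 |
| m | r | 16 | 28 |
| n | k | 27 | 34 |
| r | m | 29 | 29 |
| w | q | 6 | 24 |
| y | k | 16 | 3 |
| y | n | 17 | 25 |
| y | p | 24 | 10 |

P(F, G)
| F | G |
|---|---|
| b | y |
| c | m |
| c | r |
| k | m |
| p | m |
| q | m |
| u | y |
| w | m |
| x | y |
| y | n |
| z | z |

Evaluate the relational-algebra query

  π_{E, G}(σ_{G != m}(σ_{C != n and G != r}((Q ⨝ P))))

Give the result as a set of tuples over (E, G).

Natural join on G: {(m, n, 31, 1, c), (m, n, 31, 1, k), (m, n, 31, 1, p), (m, n, 31, 1, q), (m, n, 31, 1, w), (m, r, 16, 28, c), (m, r, 16, 28, k), (m, r, 16, 28, p), (m, r, 16, 28, q), (m, r, 16, 28, w), (n, k, 27, 34, y), (r, m, 29, 29, c), (y, k, 16, 3, b), (y, k, 16, 3, u), (y, k, 16, 3, x), (y, n, 17, 25, b), (y, n, 17, 25, u), (y, n, 17, 25, x), (y, p, 24, 10, b), (y, p, 24, 10, u), (y, p, 24, 10, x)}
σ[C != n and G != r]: keep tuples satisfying C != n and G != r → {(m, r, 16, 28, c), (m, r, 16, 28, k), (m, r, 16, 28, p), (m, r, 16, 28, q), (m, r, 16, 28, w), (n, k, 27, 34, y), (y, k, 16, 3, b), (y, k, 16, 3, u), (y, k, 16, 3, x), (y, p, 24, 10, b), (y, p, 24, 10, u), (y, p, 24, 10, x)}
σ[G != m]: keep tuples satisfying G != m → {(n, k, 27, 34, y), (y, k, 16, 3, b), (y, k, 16, 3, u), (y, k, 16, 3, x), (y, p, 24, 10, b), (y, p, 24, 10, u), (y, p, 24, 10, x)}
π_{E, G} gives {(16, y), (24, y), (27, n)} (4 duplicate(s) eliminated).

{(16, y), (24, y), (27, n)}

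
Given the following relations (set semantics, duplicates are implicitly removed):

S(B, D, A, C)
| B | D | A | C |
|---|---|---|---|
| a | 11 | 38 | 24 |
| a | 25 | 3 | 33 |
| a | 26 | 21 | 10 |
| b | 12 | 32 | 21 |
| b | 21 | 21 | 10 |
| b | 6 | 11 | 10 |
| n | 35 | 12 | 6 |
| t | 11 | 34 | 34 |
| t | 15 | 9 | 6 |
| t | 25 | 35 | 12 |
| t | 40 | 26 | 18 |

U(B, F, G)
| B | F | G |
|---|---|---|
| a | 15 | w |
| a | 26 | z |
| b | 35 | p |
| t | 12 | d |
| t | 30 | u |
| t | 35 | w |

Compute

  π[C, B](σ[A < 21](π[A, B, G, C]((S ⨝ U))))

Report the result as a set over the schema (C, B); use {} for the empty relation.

{(10, b), (33, a), (6, t)}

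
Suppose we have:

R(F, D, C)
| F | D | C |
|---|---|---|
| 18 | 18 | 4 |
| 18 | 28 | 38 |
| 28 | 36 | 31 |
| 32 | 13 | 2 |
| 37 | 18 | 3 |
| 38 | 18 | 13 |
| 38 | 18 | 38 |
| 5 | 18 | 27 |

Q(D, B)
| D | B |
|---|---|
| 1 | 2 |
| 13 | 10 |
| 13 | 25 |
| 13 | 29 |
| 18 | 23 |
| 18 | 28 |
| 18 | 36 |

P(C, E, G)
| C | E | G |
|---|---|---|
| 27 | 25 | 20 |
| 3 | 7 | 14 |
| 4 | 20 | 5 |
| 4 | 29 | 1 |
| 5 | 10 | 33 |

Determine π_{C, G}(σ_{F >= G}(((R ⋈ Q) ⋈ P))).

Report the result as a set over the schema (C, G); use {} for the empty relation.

Natural join on D: {(18, 18, 4, 23), (18, 18, 4, 28), (18, 18, 4, 36), (32, 13, 2, 10), (32, 13, 2, 25), (32, 13, 2, 29), (37, 18, 3, 23), (37, 18, 3, 28), (37, 18, 3, 36), (38, 18, 13, 23), (38, 18, 13, 28), (38, 18, 13, 36), (38, 18, 38, 23), (38, 18, 38, 28), (38, 18, 38, 36), (5, 18, 27, 23), (5, 18, 27, 28), (5, 18, 27, 36)}
Natural join on C: {(18, 18, 4, 23, 20, 5), (18, 18, 4, 23, 29, 1), (18, 18, 4, 28, 20, 5), (18, 18, 4, 28, 29, 1), (18, 18, 4, 36, 20, 5), (18, 18, 4, 36, 29, 1), (37, 18, 3, 23, 7, 14), (37, 18, 3, 28, 7, 14), (37, 18, 3, 36, 7, 14), (5, 18, 27, 23, 25, 20), (5, 18, 27, 28, 25, 20), (5, 18, 27, 36, 25, 20)}
Filtering on F >= G leaves {(18, 18, 4, 23, 20, 5), (18, 18, 4, 23, 29, 1), (18, 18, 4, 28, 20, 5), (18, 18, 4, 28, 29, 1), (18, 18, 4, 36, 20, 5), (18, 18, 4, 36, 29, 1), (37, 18, 3, 23, 7, 14), (37, 18, 3, 28, 7, 14), (37, 18, 3, 36, 7, 14)}.
π_{C, G} gives {(3, 14), (4, 1), (4, 5)} (6 duplicate(s) eliminated).

{(3, 14), (4, 1), (4, 5)}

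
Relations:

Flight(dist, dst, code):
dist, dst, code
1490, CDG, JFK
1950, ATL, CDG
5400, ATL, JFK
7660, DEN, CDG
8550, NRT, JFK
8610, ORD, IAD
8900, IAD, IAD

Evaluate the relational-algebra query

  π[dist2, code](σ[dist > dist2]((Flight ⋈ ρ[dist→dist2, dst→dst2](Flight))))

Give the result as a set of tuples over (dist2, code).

ρ[dist→dist2, dst→dst2]: schema becomes (dist2, dst2, code); tuples unchanged.
Flight ⋈ ρ[dist→dist2, dst→dst2](Flight) (natural join on code): {(1490, CDG, JFK, 1490, CDG), (1490, CDG, JFK, 5400, ATL), (1490, CDG, JFK, 8550, NRT), (1950, ATL, CDG, 1950, ATL), (1950, ATL, CDG, 7660, DEN), (5400, ATL, JFK, 1490, CDG), (5400, ATL, JFK, 5400, ATL), (5400, ATL, JFK, 8550, NRT), (7660, DEN, CDG, 1950, ATL), (7660, DEN, CDG, 7660, DEN), (8550, NRT, JFK, 1490, CDG), (8550, NRT, JFK, 5400, ATL), (8550, NRT, JFK, 8550, NRT), (8610, ORD, IAD, 8610, ORD), (8610, ORD, IAD, 8900, IAD), (8900, IAD, IAD, 8610, ORD), (8900, IAD, IAD, 8900, IAD)}
σ[dist > dist2]: keep tuples satisfying dist > dist2 → {(5400, ATL, JFK, 1490, CDG), (7660, DEN, CDG, 1950, ATL), (8550, NRT, JFK, 1490, CDG), (8550, NRT, JFK, 5400, ATL), (8900, IAD, IAD, 8610, ORD)}
π[dist2, code]: project onto (dist2, code) (1 duplicate(s) eliminated) → {(1490, JFK), (1950, CDG), (5400, JFK), (8610, IAD)}

{(1490, JFK), (1950, CDG), (5400, JFK), (8610, IAD)}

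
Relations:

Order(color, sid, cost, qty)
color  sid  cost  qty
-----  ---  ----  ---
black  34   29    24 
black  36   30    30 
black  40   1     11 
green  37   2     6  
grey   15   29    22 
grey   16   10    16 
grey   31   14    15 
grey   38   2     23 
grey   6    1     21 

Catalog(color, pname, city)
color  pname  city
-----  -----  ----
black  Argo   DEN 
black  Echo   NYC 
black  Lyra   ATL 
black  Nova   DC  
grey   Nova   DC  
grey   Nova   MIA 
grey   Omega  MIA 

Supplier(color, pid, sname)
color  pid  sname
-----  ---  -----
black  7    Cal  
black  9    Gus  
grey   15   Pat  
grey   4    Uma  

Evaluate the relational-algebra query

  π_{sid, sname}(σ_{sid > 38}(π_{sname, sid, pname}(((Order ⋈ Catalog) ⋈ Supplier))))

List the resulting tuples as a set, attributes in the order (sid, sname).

{(40, Cal), (40, Gus)}

Natural join on color: {(black, 34, 29, 24, Argo, DEN), (black, 34, 29, 24, Echo, NYC), (black, 34, 29, 24, Lyra, ATL), (black, 34, 29, 24, Nova, DC), (black, 36, 30, 30, Argo, DEN), (black, 36, 30, 30, Echo, NYC), (black, 36, 30, 30, Lyra, ATL), (black, 36, 30, 30, Nova, DC), (black, 40, 1, 11, Argo, DEN), (black, 40, 1, 11, Echo, NYC), (black, 40, 1, 11, Lyra, ATL), (black, 40, 1, 11, Nova, DC), (grey, 15, 29, 22, Nova, DC), (grey, 15, 29, 22, Nova, MIA), (grey, 15, 29, 22, Omega, MIA), (grey, 16, 10, 16, Nova, DC), (grey, 16, 10, 16, Nova, MIA), (grey, 16, 10, 16, Omega, MIA), (grey, 31, 14, 15, Nova, DC), (grey, 31, 14, 15, Nova, MIA), (grey, 31, 14, 15, Omega, MIA), (grey, 38, 2, 23, Nova, DC), (grey, 38, 2, 23, Nova, MIA), (grey, 38, 2, 23, Omega, MIA), (grey, 6, 1, 21, Nova, DC), (grey, 6, 1, 21, Nova, MIA), (grey, 6, 1, 21, Omega, MIA)}
Natural join on color: {(black, 34, 29, 24, Argo, DEN, 7, Cal), (black, 34, 29, 24, Argo, DEN, 9, Gus), (black, 34, 29, 24, Echo, NYC, 7, Cal), (black, 34, 29, 24, Echo, NYC, 9, Gus), (black, 34, 29, 24, Lyra, ATL, 7, Cal), (black, 34, 29, 24, Lyra, ATL, 9, Gus), (black, 34, 29, 24, Nova, DC, 7, Cal), (black, 34, 29, 24, Nova, DC, 9, Gus), (black, 36, 30, 30, Argo, DEN, 7, Cal), (black, 36, 30, 30, Argo, DEN, 9, Gus), (black, 36, 30, 30, Echo, NYC, 7, Cal), (black, 36, 30, 30, Echo, NYC, 9, Gus), (black, 36, 30, 30, Lyra, ATL, 7, Cal), (black, 36, 30, 30, Lyra, ATL, 9, Gus), (black, 36, 30, 30, Nova, DC, 7, Cal), (black, 36, 30, 30, Nova, DC, 9, Gus), (black, 40, 1, 11, Argo, DEN, 7, Cal), (black, 40, 1, 11, Argo, DEN, 9, Gus), (black, 40, 1, 11, Echo, NYC, 7, Cal), (black, 40, 1, 11, Echo, NYC, 9, Gus), (black, 40, 1, 11, Lyra, ATL, 7, Cal), (black, 40, 1, 11, Lyra, ATL, 9, Gus), (black, 40, 1, 11, Nova, DC, 7, Cal), (black, 40, 1, 11, Nova, DC, 9, Gus), (grey, 15, 29, 22, Nova, DC, 15, Pat), (grey, 15, 29, 22, Nova, DC, 4, Uma), (grey, 15, 29, 22, Nova, MIA, 15, Pat), (grey, 15, 29, 22, Nova, MIA, 4, Uma), (grey, 15, 29, 22, Omega, MIA, 15, Pat), (grey, 15, 29, 22, Omega, MIA, 4, Uma), (grey, 16, 10, 16, Nova, DC, 15, Pat), (grey, 16, 10, 16, Nova, DC, 4, Uma), (grey, 16, 10, 16, Nova, MIA, 15, Pat), (grey, 16, 10, 16, Nova, MIA, 4, Uma), (grey, 16, 10, 16, Omega, MIA, 15, Pat), (grey, 16, 10, 16, Omega, MIA, 4, Uma), (grey, 31, 14, 15, Nova, DC, 15, Pat), (grey, 31, 14, 15, Nova, DC, 4, Uma), (grey, 31, 14, 15, Nova, MIA, 15, Pat), (grey, 31, 14, 15, Nova, MIA, 4, Uma), (grey, 31, 14, 15, Omega, MIA, 15, Pat), (grey, 31, 14, 15, Omega, MIA, 4, Uma), (grey, 38, 2, 23, Nova, DC, 15, Pat), (grey, 38, 2, 23, Nova, DC, 4, Uma), (grey, 38, 2, 23, Nova, MIA, 15, Pat), (grey, 38, 2, 23, Nova, MIA, 4, Uma), (grey, 38, 2, 23, Omega, MIA, 15, Pat), (grey, 38, 2, 23, Omega, MIA, 4, Uma), (grey, 6, 1, 21, Nova, DC, 15, Pat), (grey, 6, 1, 21, Nova, DC, 4, Uma), (grey, 6, 1, 21, Nova, MIA, 15, Pat), (grey, 6, 1, 21, Nova, MIA, 4, Uma), (grey, 6, 1, 21, Omega, MIA, 15, Pat), (grey, 6, 1, 21, Omega, MIA, 4, Uma)}
Keep only column(s) sname, sid, pname (10 duplicate(s) eliminated): {(Cal, 34, Argo), (Cal, 34, Echo), (Cal, 34, Lyra), (Cal, 34, Nova), (Cal, 36, Argo), (Cal, 36, Echo), (Cal, 36, Lyra), (Cal, 36, Nova), (Cal, 40, Argo), (Cal, 40, Echo), (Cal, 40, Lyra), (Cal, 40, Nova), (Gus, 34, Argo), (Gus, 34, Echo), (Gus, 34, Lyra), (Gus, 34, Nova), (Gus, 36, Argo), (Gus, 36, Echo), (Gus, 36, Lyra), (Gus, 36, Nova), (Gus, 40, Argo), (Gus, 40, Echo), (Gus, 40, Lyra), (Gus, 40, Nova), (Pat, 15, Nova), (Pat, 15, Omega), (Pat, 16, Nova), (Pat, 16, Omega), (Pat, 31, Nova), (Pat, 31, Omega), (Pat, 38, Nova), (Pat, 38, Omega), (Pat, 6, Nova), (Pat, 6, Omega), (Uma, 15, Nova), (Uma, 15, Omega), (Uma, 16, Nova), (Uma, 16, Omega), (Uma, 31, Nova), (Uma, 31, Omega), (Uma, 38, Nova), (Uma, 38, Omega), (Uma, 6, Nova), (Uma, 6, Omega)}
Filtering on sid > 38 leaves {(Cal, 40, Argo), (Cal, 40, Echo), (Cal, 40, Lyra), (Cal, 40, Nova), (Gus, 40, Argo), (Gus, 40, Echo), (Gus, 40, Lyra), (Gus, 40, Nova)}.
Keep only column(s) sid, sname (6 duplicate(s) eliminated): {(40, Cal), (40, Gus)}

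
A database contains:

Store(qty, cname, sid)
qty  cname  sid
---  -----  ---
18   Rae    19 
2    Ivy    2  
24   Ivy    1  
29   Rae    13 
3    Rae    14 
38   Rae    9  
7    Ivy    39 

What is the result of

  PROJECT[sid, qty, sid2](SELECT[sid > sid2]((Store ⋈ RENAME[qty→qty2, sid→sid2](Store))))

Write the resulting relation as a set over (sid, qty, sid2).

{(13, 29, 9), (14, 3, 13), (14, 3, 9), (19, 18, 13), (19, 18, 14), (19, 18, 9), (2, 2, 1), (39, 7, 1), (39, 7, 2)}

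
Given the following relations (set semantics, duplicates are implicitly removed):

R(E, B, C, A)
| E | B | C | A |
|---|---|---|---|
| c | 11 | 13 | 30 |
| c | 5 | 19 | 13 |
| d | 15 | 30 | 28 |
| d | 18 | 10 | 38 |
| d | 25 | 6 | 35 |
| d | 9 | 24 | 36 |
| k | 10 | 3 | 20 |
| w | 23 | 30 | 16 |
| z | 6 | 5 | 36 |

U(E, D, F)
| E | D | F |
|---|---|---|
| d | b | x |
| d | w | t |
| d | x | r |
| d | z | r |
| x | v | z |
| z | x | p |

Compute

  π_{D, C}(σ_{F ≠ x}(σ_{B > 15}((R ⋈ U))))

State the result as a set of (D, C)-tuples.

Natural join on E: {(d, 15, 30, 28, b, x), (d, 15, 30, 28, w, t), (d, 15, 30, 28, x, r), (d, 15, 30, 28, z, r), (d, 18, 10, 38, b, x), (d, 18, 10, 38, w, t), (d, 18, 10, 38, x, r), (d, 18, 10, 38, z, r), (d, 25, 6, 35, b, x), (d, 25, 6, 35, w, t), (d, 25, 6, 35, x, r), (d, 25, 6, 35, z, r), (d, 9, 24, 36, b, x), (d, 9, 24, 36, w, t), (d, 9, 24, 36, x, r), (d, 9, 24, 36, z, r), (z, 6, 5, 36, x, p)}
σ[B > 15]: keep tuples satisfying B > 15 → {(d, 18, 10, 38, b, x), (d, 18, 10, 38, w, t), (d, 18, 10, 38, x, r), (d, 18, 10, 38, z, r), (d, 25, 6, 35, b, x), (d, 25, 6, 35, w, t), (d, 25, 6, 35, x, r), (d, 25, 6, 35, z, r)}
σ[F ≠ x]: keep tuples satisfying F ≠ x → {(d, 18, 10, 38, w, t), (d, 18, 10, 38, x, r), (d, 18, 10, 38, z, r), (d, 25, 6, 35, w, t), (d, 25, 6, 35, x, r), (d, 25, 6, 35, z, r)}
Keep only column(s) D, C: {(w, 10), (w, 6), (x, 10), (x, 6), (z, 10), (z, 6)}

{(w, 10), (w, 6), (x, 10), (x, 6), (z, 10), (z, 6)}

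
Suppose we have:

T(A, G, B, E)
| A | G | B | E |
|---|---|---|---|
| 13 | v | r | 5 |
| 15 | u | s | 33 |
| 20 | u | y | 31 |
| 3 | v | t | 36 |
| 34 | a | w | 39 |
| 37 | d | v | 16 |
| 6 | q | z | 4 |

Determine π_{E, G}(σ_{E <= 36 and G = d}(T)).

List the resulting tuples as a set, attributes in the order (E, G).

{(16, d)}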